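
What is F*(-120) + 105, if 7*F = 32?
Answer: -3105/7 ≈ -443.57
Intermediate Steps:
F = 32/7 (F = (⅐)*32 = 32/7 ≈ 4.5714)
F*(-120) + 105 = (32/7)*(-120) + 105 = -3840/7 + 105 = -3105/7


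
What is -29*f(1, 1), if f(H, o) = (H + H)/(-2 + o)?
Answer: 58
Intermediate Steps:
f(H, o) = 2*H/(-2 + o) (f(H, o) = (2*H)/(-2 + o) = 2*H/(-2 + o))
-29*f(1, 1) = -58/(-2 + 1) = -58/(-1) = -58*(-1) = -29*(-2) = 58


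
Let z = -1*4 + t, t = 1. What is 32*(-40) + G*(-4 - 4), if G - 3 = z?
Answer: -1280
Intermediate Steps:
z = -3 (z = -1*4 + 1 = -4 + 1 = -3)
G = 0 (G = 3 - 3 = 0)
32*(-40) + G*(-4 - 4) = 32*(-40) + 0*(-4 - 4) = -1280 + 0*(-8) = -1280 + 0 = -1280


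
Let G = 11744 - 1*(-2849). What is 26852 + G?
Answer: 41445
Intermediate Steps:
G = 14593 (G = 11744 + 2849 = 14593)
26852 + G = 26852 + 14593 = 41445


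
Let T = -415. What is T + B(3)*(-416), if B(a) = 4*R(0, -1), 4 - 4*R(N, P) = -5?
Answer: -4159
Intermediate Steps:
R(N, P) = 9/4 (R(N, P) = 1 - ¼*(-5) = 1 + 5/4 = 9/4)
B(a) = 9 (B(a) = 4*(9/4) = 9)
T + B(3)*(-416) = -415 + 9*(-416) = -415 - 3744 = -4159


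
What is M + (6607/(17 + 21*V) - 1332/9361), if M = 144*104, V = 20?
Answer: 72061625/4807 ≈ 14991.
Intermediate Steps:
M = 14976
M + (6607/(17 + 21*V) - 1332/9361) = 14976 + (6607/(17 + 21*20) - 1332/9361) = 14976 + (6607/(17 + 420) - 1332*1/9361) = 14976 + (6607/437 - 36/253) = 14976 + 71993/4807 = 72061625/4807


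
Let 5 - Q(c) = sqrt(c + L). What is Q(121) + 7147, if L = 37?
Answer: 7152 - sqrt(158) ≈ 7139.4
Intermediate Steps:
Q(c) = 5 - sqrt(37 + c) (Q(c) = 5 - sqrt(c + 37) = 5 - sqrt(37 + c))
Q(121) + 7147 = (5 - sqrt(37 + 121)) + 7147 = (5 - sqrt(158)) + 7147 = 7152 - sqrt(158)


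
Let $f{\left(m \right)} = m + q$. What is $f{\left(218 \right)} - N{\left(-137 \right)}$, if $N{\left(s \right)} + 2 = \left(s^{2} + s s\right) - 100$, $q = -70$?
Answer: $-37288$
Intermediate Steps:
$N{\left(s \right)} = -102 + 2 s^{2}$ ($N{\left(s \right)} = -2 - \left(100 - s^{2} - s s\right) = -2 + \left(\left(s^{2} + s^{2}\right) - 100\right) = -2 + \left(2 s^{2} - 100\right) = -2 + \left(-100 + 2 s^{2}\right) = -102 + 2 s^{2}$)
$f{\left(m \right)} = -70 + m$ ($f{\left(m \right)} = m - 70 = -70 + m$)
$f{\left(218 \right)} - N{\left(-137 \right)} = \left(-70 + 218\right) - \left(-102 + 2 \left(-137\right)^{2}\right) = 148 - \left(-102 + 2 \cdot 18769\right) = 148 - \left(-102 + 37538\right) = 148 - 37436 = -37288$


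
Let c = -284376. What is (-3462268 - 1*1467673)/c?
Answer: 4929941/284376 ≈ 17.336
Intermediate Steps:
(-3462268 - 1*1467673)/c = (-3462268 - 1*1467673)/(-284376) = (-3462268 - 1467673)*(-1/284376) = -4929941*(-1/284376) = 4929941/284376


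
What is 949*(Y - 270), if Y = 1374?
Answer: 1047696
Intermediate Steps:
949*(Y - 270) = 949*(1374 - 270) = 949*1104 = 1047696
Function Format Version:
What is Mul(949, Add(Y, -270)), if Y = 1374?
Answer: 1047696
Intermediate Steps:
Mul(949, Add(Y, -270)) = Mul(949, Add(1374, -270)) = Mul(949, 1104) = 1047696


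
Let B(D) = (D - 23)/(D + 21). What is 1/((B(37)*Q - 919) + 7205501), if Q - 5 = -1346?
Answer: 29/208923491 ≈ 1.3881e-7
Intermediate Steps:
B(D) = (-23 + D)/(21 + D)
Q = -1341 (Q = 5 - 1346 = -1341)
1/((B(37)*Q - 919) + 7205501) = 1/((((-23 + 37)/(21 + 37))*(-1341) - 919) + 7205501) = 1/(((14/58)*(-1341) - 919) + 7205501) = 1/((((1/58)*14)*(-1341) - 919) + 7205501) = 1/(((7/29)*(-1341) - 919) + 7205501) = 1/((-9387/29 - 919) + 7205501) = 1/(-36038/29 + 7205501) = 1/(208923491/29) = 29/208923491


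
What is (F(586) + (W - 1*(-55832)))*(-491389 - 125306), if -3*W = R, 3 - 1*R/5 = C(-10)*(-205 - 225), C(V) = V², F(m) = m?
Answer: 9406859965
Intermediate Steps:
R = 215015 (R = 15 - 5*(-10)²*(-205 - 225) = 15 - 500*(-430) = 15 - 5*(-43000) = 15 + 215000 = 215015)
W = -215015/3 (W = -⅓*215015 = -215015/3 ≈ -71672.)
(F(586) + (W - 1*(-55832)))*(-491389 - 125306) = (586 + (-215015/3 - 1*(-55832)))*(-491389 - 125306) = (586 + (-215015/3 + 55832))*(-616695) = (586 - 47519/3)*(-616695) = -45761/3*(-616695) = 9406859965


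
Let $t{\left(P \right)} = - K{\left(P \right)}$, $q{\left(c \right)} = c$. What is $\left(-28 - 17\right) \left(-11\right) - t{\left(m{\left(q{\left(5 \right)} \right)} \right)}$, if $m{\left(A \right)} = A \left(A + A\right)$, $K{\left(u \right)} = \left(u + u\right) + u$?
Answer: $645$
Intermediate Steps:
$K{\left(u \right)} = 3 u$ ($K{\left(u \right)} = 2 u + u = 3 u$)
$m{\left(A \right)} = 2 A^{2}$ ($m{\left(A \right)} = A 2 A = 2 A^{2}$)
$t{\left(P \right)} = - 3 P$
$\left(-28 - 17\right) \left(-11\right) - t{\left(m{\left(q{\left(5 \right)} \right)} \right)} = \left(-28 - 17\right) \left(-11\right) - - 3 \cdot 2 \cdot 5^{2} = \left(-45\right) \left(-11\right) - - 3 \cdot 2 \cdot 25 = 495 - \left(-3\right) 50 = 495 - -150 = 495 + 150 = 645$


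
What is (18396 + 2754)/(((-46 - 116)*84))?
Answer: -1175/756 ≈ -1.5542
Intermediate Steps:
(18396 + 2754)/(((-46 - 116)*84)) = 21150/((-162*84)) = 21150/(-13608) = 21150*(-1/13608) = -1175/756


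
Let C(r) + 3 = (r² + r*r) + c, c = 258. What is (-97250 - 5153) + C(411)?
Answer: 235694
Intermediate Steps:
C(r) = 255 + 2*r² (C(r) = -3 + ((r² + r*r) + 258) = -3 + ((r² + r²) + 258) = -3 + (2*r² + 258) = -3 + (258 + 2*r²) = 255 + 2*r²)
(-97250 - 5153) + C(411) = (-97250 - 5153) + (255 + 2*411²) = -102403 + (255 + 2*168921) = -102403 + (255 + 337842) = -102403 + 338097 = 235694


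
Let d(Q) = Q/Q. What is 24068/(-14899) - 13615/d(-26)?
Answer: -202873953/14899 ≈ -13617.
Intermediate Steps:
d(Q) = 1
24068/(-14899) - 13615/d(-26) = 24068/(-14899) - 13615/1 = 24068*(-1/14899) - 13615*1 = -24068/14899 - 13615 = -202873953/14899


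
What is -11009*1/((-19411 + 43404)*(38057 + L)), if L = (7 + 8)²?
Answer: -11009/918500026 ≈ -1.1986e-5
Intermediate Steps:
L = 225 (L = 15² = 225)
-11009*1/((-19411 + 43404)*(38057 + L)) = -11009*1/((-19411 + 43404)*(38057 + 225)) = -11009/(38282*23993) = -11009/918500026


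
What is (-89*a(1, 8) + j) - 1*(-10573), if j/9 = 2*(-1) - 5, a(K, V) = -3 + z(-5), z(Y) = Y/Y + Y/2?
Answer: 21821/2 ≈ 10911.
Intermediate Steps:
z(Y) = 1 + Y/2 (z(Y) = 1 + Y*(½) = 1 + Y/2)
a(K, V) = -9/2 (a(K, V) = -3 + (1 + (½)*(-5)) = -3 + (1 - 5/2) = -3 - 3/2 = -9/2)
j = -63 (j = 9*(2*(-1) - 5) = 9*(-2 - 5) = 9*(-7) = -63)
(-89*a(1, 8) + j) - 1*(-10573) = (-89*(-9/2) - 63) - 1*(-10573) = (801/2 - 63) + 10573 = 675/2 + 10573 = 21821/2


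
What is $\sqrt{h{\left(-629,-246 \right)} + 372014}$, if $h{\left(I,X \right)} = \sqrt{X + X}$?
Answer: $\sqrt{372014 + 2 i \sqrt{123}} \approx 609.93 + 0.018 i$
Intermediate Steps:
$h{\left(I,X \right)} = \sqrt{2} \sqrt{X}$ ($h{\left(I,X \right)} = \sqrt{2 X} = \sqrt{2} \sqrt{X}$)
$\sqrt{h{\left(-629,-246 \right)} + 372014} = \sqrt{\sqrt{2} \sqrt{-246} + 372014} = \sqrt{\sqrt{2} i \sqrt{246} + 372014} = \sqrt{2 i \sqrt{123} + 372014} = \sqrt{372014 + 2 i \sqrt{123}}$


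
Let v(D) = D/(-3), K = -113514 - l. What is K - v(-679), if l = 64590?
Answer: -534991/3 ≈ -1.7833e+5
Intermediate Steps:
K = -178104 (K = -113514 - 1*64590 = -113514 - 64590 = -178104)
v(D) = -D/3 (v(D) = D*(-⅓) = -D/3)
K - v(-679) = -178104 - (-1)*(-679)/3 = -178104 - 1*679/3 = -178104 - 679/3 = -534991/3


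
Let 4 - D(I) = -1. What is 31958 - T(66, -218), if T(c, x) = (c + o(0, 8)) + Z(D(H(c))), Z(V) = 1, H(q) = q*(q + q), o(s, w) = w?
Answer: 31883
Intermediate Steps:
H(q) = 2*q**2 (H(q) = q*(2*q) = 2*q**2)
D(I) = 5 (D(I) = 4 - 1*(-1) = 4 + 1 = 5)
T(c, x) = 9 + c (T(c, x) = (c + 8) + 1 = (8 + c) + 1 = 9 + c)
31958 - T(66, -218) = 31958 - (9 + 66) = 31958 - 1*75 = 31958 - 75 = 31883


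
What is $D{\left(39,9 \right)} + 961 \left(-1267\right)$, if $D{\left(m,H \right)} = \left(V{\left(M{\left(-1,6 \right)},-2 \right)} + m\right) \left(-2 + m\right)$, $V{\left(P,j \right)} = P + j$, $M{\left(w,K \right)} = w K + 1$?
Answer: $-1216403$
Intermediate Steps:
$M{\left(w,K \right)} = 1 + K w$ ($M{\left(w,K \right)} = K w + 1 = 1 + K w$)
$D{\left(m,H \right)} = \left(-7 + m\right) \left(-2 + m\right)$ ($D{\left(m,H \right)} = \left(\left(\left(1 + 6 \left(-1\right)\right) - 2\right) + m\right) \left(-2 + m\right) = \left(\left(\left(1 - 6\right) - 2\right) + m\right) \left(-2 + m\right) = \left(\left(-5 - 2\right) + m\right) \left(-2 + m\right) = \left(-7 + m\right) \left(-2 + m\right)$)
$D{\left(39,9 \right)} + 961 \left(-1267\right) = \left(14 + 39^{2} - 351\right) + 961 \left(-1267\right) = \left(14 + 1521 - 351\right) - 1217587 = 1184 - 1217587 = -1216403$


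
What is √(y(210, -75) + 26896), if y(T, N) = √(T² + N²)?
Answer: √(26896 + 15*√221) ≈ 164.68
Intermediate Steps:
y(T, N) = √(N² + T²)
√(y(210, -75) + 26896) = √(√((-75)² + 210²) + 26896) = √(√(5625 + 44100) + 26896) = √(√49725 + 26896) = √(15*√221 + 26896) = √(26896 + 15*√221)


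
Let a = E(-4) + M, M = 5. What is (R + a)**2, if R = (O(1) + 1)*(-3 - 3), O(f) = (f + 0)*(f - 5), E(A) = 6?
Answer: 841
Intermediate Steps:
O(f) = f*(-5 + f)
a = 11 (a = 6 + 5 = 11)
R = 18 (R = (1*(-5 + 1) + 1)*(-3 - 3) = (1*(-4) + 1)*(-6) = (-4 + 1)*(-6) = -3*(-6) = 18)
(R + a)**2 = (18 + 11)**2 = 29**2 = 841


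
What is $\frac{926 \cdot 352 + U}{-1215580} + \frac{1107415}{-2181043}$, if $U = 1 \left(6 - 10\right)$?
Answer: $- \frac{514264532366}{662808062485} \approx -0.77589$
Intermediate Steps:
$U = -4$ ($U = 1 \left(-4\right) = -4$)
$\frac{926 \cdot 352 + U}{-1215580} + \frac{1107415}{-2181043} = \frac{926 \cdot 352 - 4}{-1215580} + \frac{1107415}{-2181043} = \left(325952 - 4\right) \left(- \frac{1}{1215580}\right) + 1107415 \left(- \frac{1}{2181043}\right) = 325948 \left(- \frac{1}{1215580}\right) - \frac{1107415}{2181043} = - \frac{81487}{303895} - \frac{1107415}{2181043} = - \frac{514264532366}{662808062485}$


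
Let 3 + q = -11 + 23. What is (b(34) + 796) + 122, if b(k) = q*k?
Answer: 1224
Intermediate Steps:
q = 9 (q = -3 + (-11 + 23) = -3 + 12 = 9)
b(k) = 9*k
(b(34) + 796) + 122 = (9*34 + 796) + 122 = (306 + 796) + 122 = 1102 + 122 = 1224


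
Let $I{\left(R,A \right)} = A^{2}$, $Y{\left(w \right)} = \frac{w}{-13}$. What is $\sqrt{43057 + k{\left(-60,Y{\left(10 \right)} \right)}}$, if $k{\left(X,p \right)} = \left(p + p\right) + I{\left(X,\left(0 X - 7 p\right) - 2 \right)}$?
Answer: $\frac{3 \sqrt{808701}}{13} \approx 207.53$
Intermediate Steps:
$Y{\left(w \right)} = - \frac{w}{13}$ ($Y{\left(w \right)} = w \left(- \frac{1}{13}\right) = - \frac{w}{13}$)
$k{\left(X,p \right)} = \left(-2 - 7 p\right)^{2} + 2 p$ ($k{\left(X,p \right)} = \left(p + p\right) + \left(\left(0 X - 7 p\right) - 2\right)^{2} = 2 p + \left(\left(0 - 7 p\right) - 2\right)^{2} = 2 p + \left(- 7 p - 2\right)^{2} = 2 p + \left(-2 - 7 p\right)^{2} = \left(-2 - 7 p\right)^{2} + 2 p$)
$\sqrt{43057 + k{\left(-60,Y{\left(10 \right)} \right)}} = \sqrt{43057 + \left(\left(2 + 7 \left(\left(- \frac{1}{13}\right) 10\right)\right)^{2} + 2 \left(\left(- \frac{1}{13}\right) 10\right)\right)} = \sqrt{43057 + \left(\left(2 + 7 \left(- \frac{10}{13}\right)\right)^{2} + 2 \left(- \frac{10}{13}\right)\right)} = \sqrt{43057 - \left(\frac{20}{13} - \left(2 - \frac{70}{13}\right)^{2}\right)} = \sqrt{43057 - \left(\frac{20}{13} - \left(- \frac{44}{13}\right)^{2}\right)} = \sqrt{43057 + \left(\frac{1936}{169} - \frac{20}{13}\right)} = \sqrt{43057 + \frac{1676}{169}} = \sqrt{\frac{7278309}{169}} = \frac{3 \sqrt{808701}}{13}$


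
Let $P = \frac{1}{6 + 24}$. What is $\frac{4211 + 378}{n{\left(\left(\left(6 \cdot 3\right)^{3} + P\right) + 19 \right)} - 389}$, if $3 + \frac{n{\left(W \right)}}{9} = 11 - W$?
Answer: $- \frac{3530}{40751} \approx -0.086624$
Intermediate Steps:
$P = \frac{1}{30} \approx 0.033333$
$n{\left(W \right)} = 72 - 9 W$ ($n{\left(W \right)} = -27 + 9 \left(11 - W\right) = -27 - \left(-99 + 9 W\right) = 72 - 9 W$)
$\frac{4211 + 378}{n{\left(\left(\left(6 \cdot 3\right)^{3} + P\right) + 19 \right)} - 389} = \frac{4211 + 378}{\left(72 - 9 \left(\left(\left(6 \cdot 3\right)^{3} + \frac{1}{30}\right) + 19\right)\right) - 389} = \frac{4589}{\left(72 - 9 \left(\left(18^{3} + \frac{1}{30}\right) + 19\right)\right) - 389} = \frac{4589}{\left(72 - 9 \left(\left(5832 + \frac{1}{30}\right) + 19\right)\right) - 389} = \frac{4589}{\left(72 - 9 \left(\frac{174961}{30} + 19\right)\right) - 389} = \frac{4589}{\left(72 - \frac{526593}{10}\right) - 389} = \frac{4589}{- \frac{525873}{10} - 389} = \frac{4589}{- \frac{529763}{10}} = 4589 \left(- \frac{10}{529763}\right) = - \frac{3530}{40751}$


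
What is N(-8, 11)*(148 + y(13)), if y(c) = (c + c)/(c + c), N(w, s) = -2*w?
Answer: 2384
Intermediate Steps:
y(c) = 1 (y(c) = (2*c)/((2*c)) = (2*c)*(1/(2*c)) = 1)
N(-8, 11)*(148 + y(13)) = (-2*(-8))*(148 + 1) = 16*149 = 2384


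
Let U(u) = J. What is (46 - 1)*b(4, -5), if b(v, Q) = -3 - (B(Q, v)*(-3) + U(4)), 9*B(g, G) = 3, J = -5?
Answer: 135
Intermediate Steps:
B(g, G) = ⅓ (B(g, G) = (⅑)*3 = ⅓)
U(u) = -5
b(v, Q) = 3 (b(v, Q) = -3 - ((⅓)*(-3) - 5) = -3 - (-1 - 5) = -3 - 1*(-6) = -3 + 6 = 3)
(46 - 1)*b(4, -5) = (46 - 1)*3 = 45*3 = 135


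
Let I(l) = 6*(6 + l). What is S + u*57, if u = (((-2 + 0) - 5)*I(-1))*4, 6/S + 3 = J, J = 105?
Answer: -813959/17 ≈ -47880.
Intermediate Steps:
S = 1/17 (S = 6/(-3 + 105) = 6/102 = 6*(1/102) = 1/17 ≈ 0.058824)
I(l) = 36 + 6*l
u = -840 (u = (((-2 + 0) - 5)*(36 + 6*(-1)))*4 = ((-2 - 5)*(36 - 6))*4 = -7*30*4 = -210*4 = -840)
S + u*57 = 1/17 - 840*57 = 1/17 - 47880 = -813959/17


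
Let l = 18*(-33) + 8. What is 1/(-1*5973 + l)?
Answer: -1/6559 ≈ -0.00015246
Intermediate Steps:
l = -586 (l = -594 + 8 = -586)
1/(-1*5973 + l) = 1/(-1*5973 - 586) = 1/(-5973 - 586) = 1/(-6559) = -1/6559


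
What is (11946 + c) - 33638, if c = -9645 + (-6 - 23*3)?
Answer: -31412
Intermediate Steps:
c = -9720 (c = -9645 + (-6 - 69) = -9645 - 75 = -9720)
(11946 + c) - 33638 = (11946 - 9720) - 33638 = 2226 - 33638 = -31412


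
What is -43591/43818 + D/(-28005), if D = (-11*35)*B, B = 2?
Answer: -79135073/81808206 ≈ -0.96732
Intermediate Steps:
D = -770 (D = -11*35*2 = -385*2 = -770)
-43591/43818 + D/(-28005) = -43591/43818 - 770/(-28005) = -43591*1/43818 - 770*(-1/28005) = -43591/43818 + 154/5601 = -79135073/81808206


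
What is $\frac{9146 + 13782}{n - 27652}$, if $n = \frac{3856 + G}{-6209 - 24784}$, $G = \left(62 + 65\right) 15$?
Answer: $- \frac{710607504}{857024197} \approx -0.82916$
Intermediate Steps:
$G = 1905$ ($G = 127 \cdot 15 = 1905$)
$n = - \frac{5761}{30993}$ ($n = \frac{3856 + 1905}{-6209 - 24784} = \frac{5761}{-30993} = 5761 \left(- \frac{1}{30993}\right) = - \frac{5761}{30993} \approx -0.18588$)
$\frac{9146 + 13782}{n - 27652} = \frac{9146 + 13782}{- \frac{5761}{30993} - 27652} = \frac{22928}{- \frac{857024197}{30993}} = 22928 \left(- \frac{30993}{857024197}\right) = - \frac{710607504}{857024197}$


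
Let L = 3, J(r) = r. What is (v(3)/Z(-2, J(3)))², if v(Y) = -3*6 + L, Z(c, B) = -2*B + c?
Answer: 225/64 ≈ 3.5156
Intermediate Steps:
Z(c, B) = c - 2*B
v(Y) = -15 (v(Y) = -3*6 + 3 = -18 + 3 = -15)
(v(3)/Z(-2, J(3)))² = (-15/(-2 - 2*3))² = (-15/(-2 - 6))² = (-15/(-8))² = (-15*(-⅛))² = (15/8)² = 225/64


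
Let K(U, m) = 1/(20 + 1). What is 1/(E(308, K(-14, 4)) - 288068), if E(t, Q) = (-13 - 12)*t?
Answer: -1/295768 ≈ -3.3810e-6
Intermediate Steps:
K(U, m) = 1/21
E(t, Q) = -25*t
1/(E(308, K(-14, 4)) - 288068) = 1/(-25*308 - 288068) = 1/(-7700 - 288068) = 1/(-295768) = -1/295768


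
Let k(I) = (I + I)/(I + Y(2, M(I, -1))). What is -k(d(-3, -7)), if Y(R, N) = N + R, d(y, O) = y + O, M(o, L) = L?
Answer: -20/9 ≈ -2.2222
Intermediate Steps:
d(y, O) = O + y
k(I) = 2*I/(1 + I) (k(I) = (I + I)/(I + (-1 + 2)) = (2*I)/(I + 1) = (2*I)/(1 + I) = 2*I/(1 + I))
-k(d(-3, -7)) = -2*(-7 - 3)/(1 + (-7 - 3)) = -2*(-10)/(1 - 10) = -2*(-10)/(-9) = -2*(-10)*(-1)/9 = -1*20/9 = -20/9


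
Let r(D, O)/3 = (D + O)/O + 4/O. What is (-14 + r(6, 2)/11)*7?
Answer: -952/11 ≈ -86.545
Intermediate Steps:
r(D, O) = 12/O + 3*(D + O)/O (r(D, O) = 3*((D + O)/O + 4/O) = 3*(4/O + (D + O)/O) = 12/O + 3*(D + O)/O)
(-14 + r(6, 2)/11)*7 = (-14 + (3*(4 + 6 + 2)/2)/11)*7 = (-14 + (3*(½)*12)*(1/11))*7 = (-14 + 18*(1/11))*7 = (-14 + 18/11)*7 = -136/11*7 = -952/11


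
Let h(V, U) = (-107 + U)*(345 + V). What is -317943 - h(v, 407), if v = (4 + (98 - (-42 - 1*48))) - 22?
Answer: -472443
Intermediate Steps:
v = 170 (v = (4 + (98 - (-42 - 48))) - 22 = (4 + (98 - 1*(-90))) - 22 = (4 + (98 + 90)) - 22 = (4 + 188) - 22 = 192 - 22 = 170)
-317943 - h(v, 407) = -317943 - (-36915 - 107*170 + 345*407 + 407*170) = -317943 - (-36915 - 18190 + 140415 + 69190) = -317943 - 1*154500 = -317943 - 154500 = -472443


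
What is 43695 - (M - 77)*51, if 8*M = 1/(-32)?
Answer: 12191283/256 ≈ 47622.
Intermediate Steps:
M = -1/256 (M = (⅛)/(-32) = (⅛)*(-1/32) = -1/256 ≈ -0.0039063)
43695 - (M - 77)*51 = 43695 - (-1/256 - 77)*51 = 43695 - (-19713)*51/256 = 43695 - 1*(-1005363/256) = 43695 + 1005363/256 = 12191283/256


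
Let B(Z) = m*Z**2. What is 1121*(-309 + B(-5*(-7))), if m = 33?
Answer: 44970036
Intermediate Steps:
B(Z) = 33*Z**2
1121*(-309 + B(-5*(-7))) = 1121*(-309 + 33*(-5*(-7))**2) = 1121*(-309 + 33*35**2) = 1121*(-309 + 33*1225) = 1121*(-309 + 40425) = 1121*40116 = 44970036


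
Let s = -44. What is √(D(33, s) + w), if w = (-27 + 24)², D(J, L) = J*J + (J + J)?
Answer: 2*√291 ≈ 34.117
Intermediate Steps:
D(J, L) = J² + 2*J
w = 9 (w = (-3)² = 9)
√(D(33, s) + w) = √(33*(2 + 33) + 9) = √(33*35 + 9) = √(1155 + 9) = √1164 = 2*√291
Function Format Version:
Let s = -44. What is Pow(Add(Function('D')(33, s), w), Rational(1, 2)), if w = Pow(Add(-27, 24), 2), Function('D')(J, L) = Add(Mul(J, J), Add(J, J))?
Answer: Mul(2, Pow(291, Rational(1, 2))) ≈ 34.117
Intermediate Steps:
Function('D')(J, L) = Add(Pow(J, 2), Mul(2, J))
w = 9 (w = Pow(-3, 2) = 9)
Pow(Add(Function('D')(33, s), w), Rational(1, 2)) = Pow(Add(Mul(33, Add(2, 33)), 9), Rational(1, 2)) = Pow(Add(Mul(33, 35), 9), Rational(1, 2)) = Pow(Add(1155, 9), Rational(1, 2)) = Pow(1164, Rational(1, 2)) = Mul(2, Pow(291, Rational(1, 2)))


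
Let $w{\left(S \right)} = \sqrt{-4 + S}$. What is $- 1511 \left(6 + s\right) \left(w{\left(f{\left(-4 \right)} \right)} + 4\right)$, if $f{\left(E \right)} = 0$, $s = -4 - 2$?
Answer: $0$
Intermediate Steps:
$s = -6$ ($s = -4 - 2 = -6$)
$- 1511 \left(6 + s\right) \left(w{\left(f{\left(-4 \right)} \right)} + 4\right) = - 1511 \left(6 - 6\right) \left(\sqrt{-4 + 0} + 4\right) = - 1511 \cdot 0 \left(\sqrt{-4} + 4\right) = - 1511 \cdot 0 \left(2 i + 4\right) = - 1511 \cdot 0 \left(4 + 2 i\right) = \left(-1511\right) 0 = 0$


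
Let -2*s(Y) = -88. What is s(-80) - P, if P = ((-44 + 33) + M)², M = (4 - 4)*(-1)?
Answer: -77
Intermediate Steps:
s(Y) = 44 (s(Y) = -½*(-88) = 44)
M = 0 (M = 0*(-1) = 0)
P = 121 (P = ((-44 + 33) + 0)² = (-11 + 0)² = (-11)² = 121)
s(-80) - P = 44 - 1*121 = 44 - 121 = -77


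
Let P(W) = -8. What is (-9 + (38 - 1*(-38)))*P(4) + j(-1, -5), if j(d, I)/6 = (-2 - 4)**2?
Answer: -320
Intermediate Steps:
j(d, I) = 216 (j(d, I) = 6*(-2 - 4)**2 = 6*(-6)**2 = 6*36 = 216)
(-9 + (38 - 1*(-38)))*P(4) + j(-1, -5) = (-9 + (38 - 1*(-38)))*(-8) + 216 = (-9 + (38 + 38))*(-8) + 216 = (-9 + 76)*(-8) + 216 = 67*(-8) + 216 = -536 + 216 = -320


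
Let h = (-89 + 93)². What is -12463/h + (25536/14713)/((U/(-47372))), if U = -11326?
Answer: -146962303823/190445072 ≈ -771.68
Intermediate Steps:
h = 16 (h = 4² = 16)
-12463/h + (25536/14713)/((U/(-47372))) = -12463/16 + (25536/14713)/((-11326/(-47372))) = -12463*1/16 + (25536*(1/14713))/((-11326*(-1/47372))) = -12463/16 + 25536/(14713*(5663/23686)) = -12463/16 + (25536/14713)*(23686/5663) = -12463/16 + 86406528/11902817 = -146962303823/190445072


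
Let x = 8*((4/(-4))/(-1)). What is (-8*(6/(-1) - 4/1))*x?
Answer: 640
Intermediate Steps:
x = 8 (x = 8*((4*(-1/4))*(-1)) = 8*(-1*(-1)) = 8*1 = 8)
(-8*(6/(-1) - 4/1))*x = -8*(6/(-1) - 4/1)*8 = -8*(6*(-1) - 4*1)*8 = -8*(-6 - 4)*8 = -8*(-10)*8 = 80*8 = 640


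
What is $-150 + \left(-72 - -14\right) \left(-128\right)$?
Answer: $7274$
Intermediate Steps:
$-150 + \left(-72 - -14\right) \left(-128\right) = -150 + \left(-72 + 14\right) \left(-128\right) = -150 - -7424 = -150 + 7424 = 7274$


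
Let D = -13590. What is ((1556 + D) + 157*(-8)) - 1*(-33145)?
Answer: 19855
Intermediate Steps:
((1556 + D) + 157*(-8)) - 1*(-33145) = ((1556 - 13590) + 157*(-8)) - 1*(-33145) = (-12034 - 1256) + 33145 = -13290 + 33145 = 19855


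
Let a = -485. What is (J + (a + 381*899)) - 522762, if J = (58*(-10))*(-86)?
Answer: -130848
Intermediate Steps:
J = 49880 (J = -580*(-86) = 49880)
(J + (a + 381*899)) - 522762 = (49880 + (-485 + 381*899)) - 522762 = (49880 + (-485 + 342519)) - 522762 = (49880 + 342034) - 522762 = 391914 - 522762 = -130848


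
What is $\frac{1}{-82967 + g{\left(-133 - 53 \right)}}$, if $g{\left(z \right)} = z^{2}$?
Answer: $- \frac{1}{48371} \approx -2.0674 \cdot 10^{-5}$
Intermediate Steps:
$\frac{1}{-82967 + g{\left(-133 - 53 \right)}} = \frac{1}{-82967 + \left(-133 - 53\right)^{2}} = \frac{1}{-82967 + \left(-186\right)^{2}} = \frac{1}{-82967 + 34596} = \frac{1}{-48371} = - \frac{1}{48371}$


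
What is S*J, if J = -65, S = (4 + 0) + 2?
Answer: -390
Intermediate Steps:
S = 6 (S = 4 + 2 = 6)
S*J = 6*(-65) = -390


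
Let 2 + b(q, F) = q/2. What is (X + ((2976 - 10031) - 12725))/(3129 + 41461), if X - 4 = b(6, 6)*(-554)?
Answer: -2033/4459 ≈ -0.45593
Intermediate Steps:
b(q, F) = -2 + q/2
X = -550 (X = 4 + (-2 + (½)*6)*(-554) = 4 + (-2 + 3)*(-554) = 4 + 1*(-554) = 4 - 554 = -550)
(X + ((2976 - 10031) - 12725))/(3129 + 41461) = (-550 + ((2976 - 10031) - 12725))/(3129 + 41461) = (-550 + (-7055 - 12725))/44590 = (-550 - 19780)*(1/44590) = -20330*1/44590 = -2033/4459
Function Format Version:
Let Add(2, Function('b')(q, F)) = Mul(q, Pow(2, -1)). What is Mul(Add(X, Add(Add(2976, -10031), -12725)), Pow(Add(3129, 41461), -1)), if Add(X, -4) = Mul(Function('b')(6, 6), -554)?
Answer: Rational(-2033, 4459) ≈ -0.45593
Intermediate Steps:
Function('b')(q, F) = Add(-2, Mul(Rational(1, 2), q)) (Function('b')(q, F) = Add(-2, Mul(q, Pow(2, -1))) = Add(-2, Mul(q, Rational(1, 2))) = Add(-2, Mul(Rational(1, 2), q)))
X = -550 (X = Add(4, Mul(Add(-2, Mul(Rational(1, 2), 6)), -554)) = Add(4, Mul(Add(-2, 3), -554)) = Add(4, Mul(1, -554)) = Add(4, -554) = -550)
Mul(Add(X, Add(Add(2976, -10031), -12725)), Pow(Add(3129, 41461), -1)) = Mul(Add(-550, Add(Add(2976, -10031), -12725)), Pow(Add(3129, 41461), -1)) = Mul(Add(-550, Add(-7055, -12725)), Pow(44590, -1)) = Mul(Add(-550, -19780), Rational(1, 44590)) = Mul(-20330, Rational(1, 44590)) = Rational(-2033, 4459)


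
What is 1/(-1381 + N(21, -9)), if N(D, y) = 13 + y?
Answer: -1/1377 ≈ -0.00072622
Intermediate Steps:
1/(-1381 + N(21, -9)) = 1/(-1381 + (13 - 9)) = 1/(-1381 + 4) = 1/(-1377) = -1/1377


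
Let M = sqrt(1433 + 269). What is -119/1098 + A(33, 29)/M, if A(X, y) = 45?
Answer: -119/1098 + 45*sqrt(1702)/1702 ≈ 0.98239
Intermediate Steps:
M = sqrt(1702) ≈ 41.255
-119/1098 + A(33, 29)/M = -119/1098 + 45/(sqrt(1702)) = -119*1/1098 + 45*(sqrt(1702)/1702) = -119/1098 + 45*sqrt(1702)/1702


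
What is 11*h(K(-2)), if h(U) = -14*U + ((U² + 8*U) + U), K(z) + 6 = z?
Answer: 1144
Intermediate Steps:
K(z) = -6 + z
h(U) = U² - 5*U (h(U) = -14*U + (U² + 9*U) = U² - 5*U)
11*h(K(-2)) = 11*((-6 - 2)*(-5 + (-6 - 2))) = 11*(-8*(-5 - 8)) = 11*(-8*(-13)) = 11*104 = 1144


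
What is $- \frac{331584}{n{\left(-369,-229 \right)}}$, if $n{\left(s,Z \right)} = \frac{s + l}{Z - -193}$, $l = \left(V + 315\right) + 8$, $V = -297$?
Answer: $- \frac{11937024}{343} \approx -34802.0$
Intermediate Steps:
$l = 26$ ($l = \left(-297 + 315\right) + 8 = 18 + 8 = 26$)
$n{\left(s,Z \right)} = \frac{26 + s}{193 + Z}$ ($n{\left(s,Z \right)} = \frac{s + 26}{Z - -193} = \frac{26 + s}{Z + \left(-209 + 402\right)} = \frac{26 + s}{Z + 193} = \frac{26 + s}{193 + Z}$)
$- \frac{331584}{n{\left(-369,-229 \right)}} = - \frac{331584}{\frac{1}{193 - 229} \left(26 - 369\right)} = - \frac{331584}{\frac{1}{-36} \left(-343\right)} = - \frac{331584}{\left(- \frac{1}{36}\right) \left(-343\right)} = - \frac{331584}{\frac{343}{36}} = \left(-331584\right) \frac{36}{343} = - \frac{11937024}{343}$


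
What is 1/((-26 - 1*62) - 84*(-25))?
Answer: 1/2012 ≈ 0.00049702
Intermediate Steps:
1/((-26 - 1*62) - 84*(-25)) = 1/((-26 - 62) + 2100) = 1/(-88 + 2100) = 1/2012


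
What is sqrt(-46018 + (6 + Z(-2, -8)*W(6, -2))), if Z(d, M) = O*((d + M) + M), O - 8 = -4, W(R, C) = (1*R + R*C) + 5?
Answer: 2*I*sqrt(11485) ≈ 214.34*I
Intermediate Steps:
W(R, C) = 5 + R + C*R (W(R, C) = (R + C*R) + 5 = 5 + R + C*R)
O = 4 (O = 8 - 4 = 4)
Z(d, M) = 4*d + 8*M (Z(d, M) = 4*((d + M) + M) = 4*((M + d) + M) = 4*(d + 2*M) = 4*d + 8*M)
sqrt(-46018 + (6 + Z(-2, -8)*W(6, -2))) = sqrt(-46018 + (6 + (4*(-2) + 8*(-8))*(5 + 6 - 2*6))) = sqrt(-46018 + (6 + (-8 - 64)*(5 + 6 - 12))) = sqrt(-46018 + (6 - 72*(-1))) = sqrt(-46018 + (6 + 72)) = sqrt(-46018 + 78) = sqrt(-45940) = 2*I*sqrt(11485)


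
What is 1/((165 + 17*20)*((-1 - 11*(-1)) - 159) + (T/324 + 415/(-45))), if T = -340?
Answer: -81/6095677 ≈ -1.3288e-5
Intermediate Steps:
1/((165 + 17*20)*((-1 - 11*(-1)) - 159) + (T/324 + 415/(-45))) = 1/((165 + 17*20)*((-1 - 11*(-1)) - 159) + (-340/324 + 415/(-45))) = 1/((165 + 340)*((-1 + 11) - 159) + (-340*1/324 + 415*(-1/45))) = 1/(505*(10 - 159) + (-85/81 - 83/9)) = 1/(505*(-149) - 832/81) = 1/(-75245 - 832/81) = 1/(-6095677/81) = -81/6095677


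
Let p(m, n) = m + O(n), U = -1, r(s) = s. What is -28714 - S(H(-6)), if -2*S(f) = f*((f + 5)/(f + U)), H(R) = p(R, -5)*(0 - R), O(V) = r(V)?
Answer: -1925851/67 ≈ -28744.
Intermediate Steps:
O(V) = V
p(m, n) = m + n
H(R) = -R*(-5 + R) (H(R) = (R - 5)*(0 - R) = (-5 + R)*(-R) = -R*(-5 + R))
S(f) = -f*(5 + f)/(2*(-1 + f)) (S(f) = -f*(f + 5)/(f - 1)/2 = -f*(5 + f)/(-1 + f)/2 = -f*(5 + f)/(2*(-1 + f)))
-28714 - S(H(-6)) = -28714 - (-1)*(-6*(5 - 1*(-6)))*(5 - 6*(5 - 1*(-6)))/(-2 + 2*(-6*(5 - 1*(-6)))) = -28714 - (-1)*(-6*(5 + 6))*(5 - 6*(5 + 6))/(-2 + 2*(-6*(5 + 6))) = -28714 - (-1)*(-6*11)*(5 - 6*11)/(-2 + 2*(-6*11)) = -28714 - (-1)*(-66)*(5 - 66)/(-2 + 2*(-66)) = -28714 - (-1)*(-66)*(-61)/(-2 - 132) = -28714 - (-1)*(-66)*(-61)/(-134) = -28714 - (-1)*(-66)*(-1)*(-61)/134 = -28714 - 1*2013/67 = -28714 - 2013/67 = -1925851/67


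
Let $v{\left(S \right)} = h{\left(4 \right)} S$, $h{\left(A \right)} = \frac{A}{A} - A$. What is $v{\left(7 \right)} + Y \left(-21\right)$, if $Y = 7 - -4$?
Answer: $-252$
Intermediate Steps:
$Y = 11$ ($Y = 7 + 4 = 11$)
$h{\left(A \right)} = 1 - A$
$v{\left(S \right)} = - 3 S$ ($v{\left(S \right)} = \left(1 - 4\right) S = - 3 S$)
$v{\left(7 \right)} + Y \left(-21\right) = \left(-3\right) 7 + 11 \left(-21\right) = -21 - 231 = -252$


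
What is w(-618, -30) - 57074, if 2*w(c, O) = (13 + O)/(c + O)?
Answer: -73967887/1296 ≈ -57074.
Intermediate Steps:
w(c, O) = (13 + O)/(2*(O + c)) (w(c, O) = ((13 + O)/(c + O))/2 = ((13 + O)/(O + c))/2 = (13 + O)/(2*(O + c)))
w(-618, -30) - 57074 = (13 - 30)/(2*(-30 - 618)) - 57074 = (½)*(-17)/(-648) - 57074 = (½)*(-1/648)*(-17) - 57074 = 17/1296 - 57074 = -73967887/1296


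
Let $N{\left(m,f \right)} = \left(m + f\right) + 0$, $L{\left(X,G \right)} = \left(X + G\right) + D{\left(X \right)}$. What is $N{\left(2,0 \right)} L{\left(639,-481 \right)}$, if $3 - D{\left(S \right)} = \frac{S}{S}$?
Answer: $320$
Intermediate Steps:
$D{\left(S \right)} = 2$ ($D{\left(S \right)} = 3 - \frac{S}{S} = 3 - 1 = 2$)
$L{\left(X,G \right)} = 2 + G + X$ ($L{\left(X,G \right)} = \left(X + G\right) + 2 = \left(G + X\right) + 2 = 2 + G + X$)
$N{\left(m,f \right)} = f + m$ ($N{\left(m,f \right)} = \left(f + m\right) + 0 = f + m$)
$N{\left(2,0 \right)} L{\left(639,-481 \right)} = \left(0 + 2\right) \left(2 - 481 + 639\right) = 2 \cdot 160 = 320$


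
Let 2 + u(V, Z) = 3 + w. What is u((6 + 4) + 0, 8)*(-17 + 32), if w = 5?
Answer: 90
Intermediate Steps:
u(V, Z) = 6 (u(V, Z) = -2 + (3 + 5) = -2 + 8 = 6)
u((6 + 4) + 0, 8)*(-17 + 32) = 6*(-17 + 32) = 6*15 = 90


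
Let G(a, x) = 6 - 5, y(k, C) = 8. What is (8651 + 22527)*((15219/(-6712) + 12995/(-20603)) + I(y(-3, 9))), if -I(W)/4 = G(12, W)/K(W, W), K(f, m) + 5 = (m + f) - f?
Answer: -27366299859815/207431004 ≈ -1.3193e+5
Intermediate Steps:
K(f, m) = -5 + m (K(f, m) = -5 + ((m + f) - f) = -5 + ((f + m) - f) = -5 + m)
G(a, x) = 1
I(W) = -4/(-5 + W)
(8651 + 22527)*((15219/(-6712) + 12995/(-20603)) + I(y(-3, 9))) = (8651 + 22527)*((15219/(-6712) + 12995/(-20603)) - 4/(-5 + 8)) = 31178*((15219*(-1/6712) + 12995*(-1/20603)) - 4/3) = 31178*((-15219/6712 - 12995/20603) - 4*⅓) = 31178*(-400779497/138287336 - 4/3) = 31178*(-1755487835/414862008) = -27366299859815/207431004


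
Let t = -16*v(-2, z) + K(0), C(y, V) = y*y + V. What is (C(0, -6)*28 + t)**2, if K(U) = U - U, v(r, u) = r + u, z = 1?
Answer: 23104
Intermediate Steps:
K(U) = 0
C(y, V) = V + y**2 (C(y, V) = y**2 + V = V + y**2)
t = 16 (t = -16*(-2 + 1) + 0 = -16*(-1) + 0 = 16 + 0 = 16)
(C(0, -6)*28 + t)**2 = ((-6 + 0**2)*28 + 16)**2 = ((-6 + 0)*28 + 16)**2 = (-6*28 + 16)**2 = (-168 + 16)**2 = (-152)**2 = 23104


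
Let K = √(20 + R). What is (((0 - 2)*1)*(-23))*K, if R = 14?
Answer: 46*√34 ≈ 268.22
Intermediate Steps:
K = √34 (K = √(20 + 14) = √34 ≈ 5.8309)
(((0 - 2)*1)*(-23))*K = (((0 - 2)*1)*(-23))*√34 = (-2*1*(-23))*√34 = (-2*(-23))*√34 = 46*√34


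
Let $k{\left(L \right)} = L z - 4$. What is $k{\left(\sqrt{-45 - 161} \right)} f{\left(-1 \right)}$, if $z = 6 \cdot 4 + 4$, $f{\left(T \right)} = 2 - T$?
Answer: $-12 + 84 i \sqrt{206} \approx -12.0 + 1205.6 i$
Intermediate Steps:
$z = 28$ ($z = 24 + 4 = 28$)
$k{\left(L \right)} = -4 + 28 L$ ($k{\left(L \right)} = L 28 - 4 = 28 L - 4 = -4 + 28 L$)
$k{\left(\sqrt{-45 - 161} \right)} f{\left(-1 \right)} = \left(-4 + 28 \sqrt{-45 - 161}\right) \left(2 - -1\right) = \left(-4 + 28 \sqrt{-206}\right) \left(2 + 1\right) = \left(-4 + 28 i \sqrt{206}\right) 3 = -12 + 84 i \sqrt{206}$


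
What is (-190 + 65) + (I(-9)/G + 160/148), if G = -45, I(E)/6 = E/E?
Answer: -68849/555 ≈ -124.05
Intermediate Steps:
I(E) = 6 (I(E) = 6*(E/E) = 6*1 = 6)
(-190 + 65) + (I(-9)/G + 160/148) = (-190 + 65) + (6/(-45) + 160/148) = -125 + (6*(-1/45) + 160*(1/148)) = -125 + (-2/15 + 40/37) = -125 + 526/555 = -68849/555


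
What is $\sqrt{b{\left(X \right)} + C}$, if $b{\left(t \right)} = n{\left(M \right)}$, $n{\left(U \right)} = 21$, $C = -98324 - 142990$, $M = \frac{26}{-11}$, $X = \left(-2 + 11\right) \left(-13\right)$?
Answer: $i \sqrt{241293} \approx 491.22 i$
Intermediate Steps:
$X = -117$ ($X = 9 \left(-13\right) = -117$)
$M = - \frac{26}{11}$ ($M = 26 \left(- \frac{1}{11}\right) = - \frac{26}{11} \approx -2.3636$)
$C = -241314$
$b{\left(t \right)} = 21$
$\sqrt{b{\left(X \right)} + C} = \sqrt{21 - 241314} = \sqrt{-241293} = i \sqrt{241293}$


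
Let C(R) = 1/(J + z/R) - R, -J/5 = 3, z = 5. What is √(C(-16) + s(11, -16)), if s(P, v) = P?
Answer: √32995/35 ≈ 5.1899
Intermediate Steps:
J = -15 (J = -5*3 = -15)
C(R) = 1/(-15 + 5/R) - R
√(C(-16) + s(11, -16)) = √((⅕)*(-16)*(4 - 15*(-16))/(-1 + 3*(-16)) + 11) = √((⅕)*(-16)*(4 + 240)/(-1 - 48) + 11) = √((⅕)*(-16)*244/(-49) + 11) = √((⅕)*(-16)*(-1/49)*244 + 11) = √(3904/245 + 11) = √(6599/245) = √32995/35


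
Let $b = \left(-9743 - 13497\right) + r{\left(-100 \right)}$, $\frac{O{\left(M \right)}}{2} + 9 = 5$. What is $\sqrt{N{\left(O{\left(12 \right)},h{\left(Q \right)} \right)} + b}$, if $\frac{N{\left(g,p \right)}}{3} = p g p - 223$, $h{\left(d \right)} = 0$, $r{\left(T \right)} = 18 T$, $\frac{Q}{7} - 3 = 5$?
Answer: $i \sqrt{25709} \approx 160.34 i$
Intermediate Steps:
$Q = 56$ ($Q = 21 + 7 \cdot 5 = 21 + 35 = 56$)
$O{\left(M \right)} = -8$ ($O{\left(M \right)} = -18 + 2 \cdot 5 = -18 + 10 = -8$)
$N{\left(g,p \right)} = -669 + 3 g p^{2}$ ($N{\left(g,p \right)} = 3 \left(p g p - 223\right) = 3 \left(g p p - 223\right) = 3 \left(g p^{2} - 223\right) = 3 \left(-223 + g p^{2}\right) = -669 + 3 g p^{2}$)
$b = -25040$ ($b = \left(-9743 - 13497\right) + 18 \left(-100\right) = -23240 - 1800 = -25040$)
$\sqrt{N{\left(O{\left(12 \right)},h{\left(Q \right)} \right)} + b} = \sqrt{\left(-669 + 3 \left(-8\right) 0^{2}\right) - 25040} = \sqrt{\left(-669 + 3 \left(-8\right) 0\right) - 25040} = \sqrt{\left(-669 + 0\right) - 25040} = \sqrt{-669 - 25040} = \sqrt{-25709} = i \sqrt{25709}$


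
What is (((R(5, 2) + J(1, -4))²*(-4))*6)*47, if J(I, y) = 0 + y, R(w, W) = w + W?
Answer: -10152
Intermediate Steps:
R(w, W) = W + w
J(I, y) = y
(((R(5, 2) + J(1, -4))²*(-4))*6)*47 = ((((2 + 5) - 4)²*(-4))*6)*47 = (((7 - 4)²*(-4))*6)*47 = ((3²*(-4))*6)*47 = ((9*(-4))*6)*47 = -36*6*47 = -216*47 = -10152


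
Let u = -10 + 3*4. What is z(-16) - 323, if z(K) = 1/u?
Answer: -645/2 ≈ -322.50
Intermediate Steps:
u = 2 (u = -10 + 12 = 2)
z(K) = 1/2
z(-16) - 323 = 1/2 - 323 = -645/2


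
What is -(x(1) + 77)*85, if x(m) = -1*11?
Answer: -5610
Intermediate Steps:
x(m) = -11
-(x(1) + 77)*85 = -(-11 + 77)*85 = -66*85 = -1*5610 = -5610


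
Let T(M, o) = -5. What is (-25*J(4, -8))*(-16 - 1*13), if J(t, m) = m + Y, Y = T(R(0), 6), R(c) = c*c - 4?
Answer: -9425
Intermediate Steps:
R(c) = -4 + c² (R(c) = c² - 4 = -4 + c²)
Y = -5
J(t, m) = -5 + m (J(t, m) = m - 5 = -5 + m)
(-25*J(4, -8))*(-16 - 1*13) = (-25*(-5 - 8))*(-16 - 1*13) = (-25*(-13))*(-16 - 13) = 325*(-29) = -9425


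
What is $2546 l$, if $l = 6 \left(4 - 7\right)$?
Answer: $-45828$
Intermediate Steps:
$l = -18$ ($l = 6 \left(-3\right) = -18$)
$2546 l = 2546 \left(-18\right) = -45828$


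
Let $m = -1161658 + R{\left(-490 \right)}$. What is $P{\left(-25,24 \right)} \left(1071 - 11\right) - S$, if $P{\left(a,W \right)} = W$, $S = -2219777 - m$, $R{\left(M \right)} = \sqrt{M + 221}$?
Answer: $1083559 + i \sqrt{269} \approx 1.0836 \cdot 10^{6} + 16.401 i$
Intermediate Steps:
$R{\left(M \right)} = \sqrt{221 + M}$
$m = -1161658 + i \sqrt{269}$ ($m = -1161658 + \sqrt{221 - 490} = -1161658 + \sqrt{-269} = -1161658 + i \sqrt{269} \approx -1.1617 \cdot 10^{6} + 16.401 i$)
$S = -1058119 - i \sqrt{269}$ ($S = -2219777 - \left(-1161658 + i \sqrt{269}\right) = -2219777 + \left(1161658 - i \sqrt{269}\right) = -1058119 - i \sqrt{269} \approx -1.0581 \cdot 10^{6} - 16.401 i$)
$P{\left(-25,24 \right)} \left(1071 - 11\right) - S = 24 \left(1071 - 11\right) - \left(-1058119 - i \sqrt{269}\right) = 24 \cdot 1060 + \left(1058119 + i \sqrt{269}\right) = 25440 + \left(1058119 + i \sqrt{269}\right) = 1083559 + i \sqrt{269}$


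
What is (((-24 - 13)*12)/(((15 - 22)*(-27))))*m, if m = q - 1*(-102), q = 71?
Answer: -25604/63 ≈ -406.41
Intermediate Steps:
m = 173 (m = 71 - 1*(-102) = 71 + 102 = 173)
(((-24 - 13)*12)/(((15 - 22)*(-27))))*m = (((-24 - 13)*12)/(((15 - 22)*(-27))))*173 = ((-37*12)/((-7*(-27))))*173 = -444/189*173 = -444*1/189*173 = -148/63*173 = -25604/63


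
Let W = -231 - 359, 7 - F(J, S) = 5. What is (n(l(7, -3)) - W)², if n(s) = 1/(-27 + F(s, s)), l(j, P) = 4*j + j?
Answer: 217533001/625 ≈ 3.4805e+5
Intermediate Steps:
F(J, S) = 2 (F(J, S) = 7 - 1*5 = 7 - 5 = 2)
l(j, P) = 5*j
W = -590
n(s) = -1/25 (n(s) = 1/(-27 + 2) = 1/(-25) = -1/25)
(n(l(7, -3)) - W)² = (-1/25 - 1*(-590))² = (-1/25 + 590)² = (14749/25)² = 217533001/625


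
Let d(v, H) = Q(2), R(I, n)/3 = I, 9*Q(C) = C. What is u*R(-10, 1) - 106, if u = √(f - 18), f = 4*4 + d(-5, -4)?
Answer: -106 - 40*I ≈ -106.0 - 40.0*I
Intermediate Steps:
Q(C) = C/9
R(I, n) = 3*I
d(v, H) = 2/9 (d(v, H) = (⅑)*2 = 2/9)
f = 146/9 (f = 4*4 + 2/9 = 16 + 2/9 = 146/9 ≈ 16.222)
u = 4*I/3 (u = √(146/9 - 18) = √(-16/9) = 4*I/3 ≈ 1.3333*I)
u*R(-10, 1) - 106 = (4*I/3)*(3*(-10)) - 106 = (4*I/3)*(-30) - 106 = -40*I - 106 = -106 - 40*I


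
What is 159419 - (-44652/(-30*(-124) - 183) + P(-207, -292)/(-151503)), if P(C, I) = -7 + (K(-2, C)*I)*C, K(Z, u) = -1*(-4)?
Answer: 862978379782/5412789 ≈ 1.5943e+5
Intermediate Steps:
K(Z, u) = 4
P(C, I) = -7 + 4*C*I (P(C, I) = -7 + (4*I)*C = -7 + 4*C*I)
159419 - (-44652/(-30*(-124) - 183) + P(-207, -292)/(-151503)) = 159419 - (-44652/(-30*(-124) - 183) + (-7 + 4*(-207)*(-292))/(-151503)) = 159419 - (-44652/(3720 - 183) + (-7 + 241776)*(-1/151503)) = 159419 - (-44652/3537 + 241769*(-1/151503)) = 159419 - (-44652*1/3537 - 21979/13773) = 159419 - (-14884/1179 - 21979/13773) = 159419 - 1*(-76970191/5412789) = 159419 + 76970191/5412789 = 862978379782/5412789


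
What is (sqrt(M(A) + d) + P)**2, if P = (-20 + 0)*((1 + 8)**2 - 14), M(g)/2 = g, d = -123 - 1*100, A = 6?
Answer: (1340 - I*sqrt(211))**2 ≈ 1.7954e+6 - 38929.0*I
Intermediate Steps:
d = -223 (d = -123 - 100 = -223)
M(g) = 2*g
P = -1340 (P = -20*(9**2 - 14) = -20*(81 - 14) = -20*67 = -1340)
(sqrt(M(A) + d) + P)**2 = (sqrt(2*6 - 223) - 1340)**2 = (sqrt(12 - 223) - 1340)**2 = (sqrt(-211) - 1340)**2 = (I*sqrt(211) - 1340)**2 = (-1340 + I*sqrt(211))**2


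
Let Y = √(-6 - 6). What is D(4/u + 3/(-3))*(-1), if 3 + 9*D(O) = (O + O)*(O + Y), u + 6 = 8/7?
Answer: -1055/2601 + 124*I*√3/153 ≈ -0.40561 + 1.4038*I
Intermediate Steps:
u = -34/7 (u = -6 + 8/7 = -34/7 ≈ -4.8571)
Y = 2*I*√3 (Y = √(-12) = 2*I*√3 ≈ 3.4641*I)
D(O) = -⅓ + 2*O*(O + 2*I*√3)/9 (D(O) = -⅓ + ((O + O)*(O + 2*I*√3))/9 = -⅓ + ((2*O)*(O + 2*I*√3))/9 = -⅓ + (2*O*(O + 2*I*√3))/9 = -⅓ + 2*O*(O + 2*I*√3)/9)
D(4/u + 3/(-3))*(-1) = (-⅓ + 2*(4/(-34/7) + 3/(-3))²/9 + 4*I*(4/(-34/7) + 3/(-3))*√3/9)*(-1) = (-⅓ + 2*(4*(-7/34) + 3*(-⅓))²/9 + 4*I*(4*(-7/34) + 3*(-⅓))*√3/9)*(-1) = (-⅓ + 2*(-14/17 - 1)²/9 + 4*I*(-14/17 - 1)*√3/9)*(-1) = (-⅓ + 2*(-31/17)²/9 + (4/9)*I*(-31/17)*√3)*(-1) = (-⅓ + (2/9)*(961/289) - 124*I*√3/153)*(-1) = (-⅓ + 1922/2601 - 124*I*√3/153)*(-1) = (1055/2601 - 124*I*√3/153)*(-1) = -1055/2601 + 124*I*√3/153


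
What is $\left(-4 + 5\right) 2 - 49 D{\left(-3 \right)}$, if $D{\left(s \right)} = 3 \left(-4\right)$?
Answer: $590$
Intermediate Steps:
$D{\left(s \right)} = -12$
$\left(-4 + 5\right) 2 - 49 D{\left(-3 \right)} = \left(-4 + 5\right) 2 - -588 = 1 \cdot 2 + 588 = 2 + 588 = 590$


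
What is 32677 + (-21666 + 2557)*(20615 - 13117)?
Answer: -143246605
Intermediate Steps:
32677 + (-21666 + 2557)*(20615 - 13117) = 32677 - 19109*7498 = 32677 - 143279282 = -143246605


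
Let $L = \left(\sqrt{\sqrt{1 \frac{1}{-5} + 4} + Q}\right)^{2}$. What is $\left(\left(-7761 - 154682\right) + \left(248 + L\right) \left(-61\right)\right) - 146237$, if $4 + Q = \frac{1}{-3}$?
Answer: $- \frac{970631}{3} - \frac{61 \sqrt{95}}{5} \approx -3.2366 \cdot 10^{5}$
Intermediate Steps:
$Q = - \frac{13}{3}$ ($Q = -4 + \frac{1}{-3} = -4 - \frac{1}{3} = - \frac{13}{3} \approx -4.3333$)
$L = - \frac{13}{3} + \frac{\sqrt{95}}{5}$ ($L = \left(\sqrt{\sqrt{1 \frac{1}{-5} + 4} - \frac{13}{3}}\right)^{2} = \left(\sqrt{\sqrt{1 \left(- \frac{1}{5}\right) + 4} - \frac{13}{3}}\right)^{2} = \left(\sqrt{\sqrt{- \frac{1}{5} + 4} - \frac{13}{3}}\right)^{2} = \left(\sqrt{\sqrt{\frac{19}{5}} - \frac{13}{3}}\right)^{2} = \left(\sqrt{\frac{\sqrt{95}}{5} - \frac{13}{3}}\right)^{2} = \left(\sqrt{- \frac{13}{3} + \frac{\sqrt{95}}{5}}\right)^{2} = - \frac{13}{3} + \frac{\sqrt{95}}{5} \approx -2.384$)
$\left(\left(-7761 - 154682\right) + \left(248 + L\right) \left(-61\right)\right) - 146237 = \left(\left(-7761 - 154682\right) + \left(248 - \left(\frac{13}{3} - \frac{\sqrt{95}}{5}\right)\right) \left(-61\right)\right) - 146237 = \left(-162443 + \left(\frac{731}{3} + \frac{\sqrt{95}}{5}\right) \left(-61\right)\right) - 146237 = \left(-162443 - \left(\frac{44591}{3} + \frac{61 \sqrt{95}}{5}\right)\right) - 146237 = \left(- \frac{531920}{3} - \frac{61 \sqrt{95}}{5}\right) - 146237 = - \frac{970631}{3} - \frac{61 \sqrt{95}}{5}$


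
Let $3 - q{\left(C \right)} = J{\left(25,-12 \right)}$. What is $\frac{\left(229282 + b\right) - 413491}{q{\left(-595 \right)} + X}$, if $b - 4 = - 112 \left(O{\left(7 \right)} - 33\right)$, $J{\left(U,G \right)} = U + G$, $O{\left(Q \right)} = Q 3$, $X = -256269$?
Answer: $\frac{182861}{256279} \approx 0.71352$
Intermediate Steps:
$O{\left(Q \right)} = 3 Q$
$J{\left(U,G \right)} = G + U$
$b = 1348$ ($b = 4 - 112 \left(3 \cdot 7 - 33\right) = 4 - 112 \left(21 - 33\right) = 4 - -1344 = 4 + 1344 = 1348$)
$q{\left(C \right)} = -10$ ($q{\left(C \right)} = 3 - \left(-12 + 25\right) = 3 - 13 = -10$)
$\frac{\left(229282 + b\right) - 413491}{q{\left(-595 \right)} + X} = \frac{\left(229282 + 1348\right) - 413491}{-10 - 256269} = \frac{230630 - 413491}{-256279} = \left(-182861\right) \left(- \frac{1}{256279}\right) = \frac{182861}{256279}$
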